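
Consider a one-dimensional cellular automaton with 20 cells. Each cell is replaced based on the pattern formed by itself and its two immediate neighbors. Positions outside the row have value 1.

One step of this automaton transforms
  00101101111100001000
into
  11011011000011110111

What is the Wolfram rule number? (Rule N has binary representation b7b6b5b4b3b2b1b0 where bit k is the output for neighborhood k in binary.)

position 8: 111 → 0  (bit 7 = 0)
position 5: 110 → 0  (bit 6 = 0)
position 3: 101 → 1  (bit 5 = 1)
position 0: 100 → 1  (bit 4 = 1)
position 4: 011 → 1  (bit 3 = 1)
position 2: 010 → 0  (bit 2 = 0)
position 1: 001 → 1  (bit 1 = 1)
position 13: 000 → 1  (bit 0 = 1)
bits b7..b0 = 00111011 = 59

59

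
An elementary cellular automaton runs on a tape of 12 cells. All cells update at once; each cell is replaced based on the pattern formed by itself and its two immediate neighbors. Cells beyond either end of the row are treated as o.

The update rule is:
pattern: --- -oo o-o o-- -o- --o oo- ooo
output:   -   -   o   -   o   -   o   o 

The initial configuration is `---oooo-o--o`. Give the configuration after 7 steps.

--------o---

----ooooo---
-----oooo---
------ooo---
-------oo---
--------o---
--------o---  (fixed point — unchanged through step 7)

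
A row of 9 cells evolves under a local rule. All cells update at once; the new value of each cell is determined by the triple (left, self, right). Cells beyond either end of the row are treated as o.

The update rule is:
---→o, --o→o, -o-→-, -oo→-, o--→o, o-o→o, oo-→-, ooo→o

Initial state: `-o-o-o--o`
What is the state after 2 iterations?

-o-o-o--o

o-o-o-oo-
-o-o-o--o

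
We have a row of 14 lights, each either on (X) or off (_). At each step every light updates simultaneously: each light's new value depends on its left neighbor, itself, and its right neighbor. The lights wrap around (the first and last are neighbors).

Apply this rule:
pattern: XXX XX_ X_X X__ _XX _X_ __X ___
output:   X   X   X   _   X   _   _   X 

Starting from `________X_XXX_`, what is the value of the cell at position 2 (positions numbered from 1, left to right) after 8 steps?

X

XXXXXXX__XXXX_
XXXXXXX__XXXXX
XXXXXXX__XXXXX  (fixed point — unchanged through step 8)
position 2 holds X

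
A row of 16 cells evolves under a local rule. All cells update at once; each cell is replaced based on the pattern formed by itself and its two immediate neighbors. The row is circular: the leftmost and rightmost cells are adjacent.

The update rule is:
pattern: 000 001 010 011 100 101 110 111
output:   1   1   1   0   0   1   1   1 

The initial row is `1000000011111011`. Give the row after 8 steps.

1011111101111101
1101111110111110
0110111111011111
1011011111101111
1101101111110111
1110110111111011
1111011011111101
1111101101111110

1111101101111110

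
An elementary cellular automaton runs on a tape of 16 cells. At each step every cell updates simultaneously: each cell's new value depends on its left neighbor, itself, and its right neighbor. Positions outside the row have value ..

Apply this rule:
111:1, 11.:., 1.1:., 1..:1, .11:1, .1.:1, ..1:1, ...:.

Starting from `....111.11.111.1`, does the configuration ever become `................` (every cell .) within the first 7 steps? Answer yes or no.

step 1: ...111..1..11..1
step 2: ..111.111111.111
step 3: .111..11111..11.
step 4: 111.111111.111.1
step 5: 11..11111..11..1
step 6: 1.111111.111.111
step 7: 1.11111..11..11.
step 7 is 1.11111..11..11., still not uniform .

no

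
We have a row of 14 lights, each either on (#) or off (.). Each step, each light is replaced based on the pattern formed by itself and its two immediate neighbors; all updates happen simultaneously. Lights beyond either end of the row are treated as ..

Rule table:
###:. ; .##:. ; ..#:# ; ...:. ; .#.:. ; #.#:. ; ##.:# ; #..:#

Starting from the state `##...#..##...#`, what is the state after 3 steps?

step 1: .##.#.##.##.#.
step 2: #.#....#..#..#
step 3: ...#..#.##.##.

...#..#.##.##.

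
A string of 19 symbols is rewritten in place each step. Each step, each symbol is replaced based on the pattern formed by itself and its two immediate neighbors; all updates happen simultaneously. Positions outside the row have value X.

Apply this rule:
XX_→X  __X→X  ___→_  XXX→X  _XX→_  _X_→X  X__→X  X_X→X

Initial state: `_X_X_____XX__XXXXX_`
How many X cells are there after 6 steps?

XXXXX___X_XXX_XXXXX
XXXXXX_XXX_XXX_XXXX
XXXXXXX_XXX_XXX_XXX
XXXXXXXX_XXX_XXX_XX
XXXXXXXXX_XXX_XXX_X
XXXXXXXXXX_XXX_XXX_
count of X: 16

16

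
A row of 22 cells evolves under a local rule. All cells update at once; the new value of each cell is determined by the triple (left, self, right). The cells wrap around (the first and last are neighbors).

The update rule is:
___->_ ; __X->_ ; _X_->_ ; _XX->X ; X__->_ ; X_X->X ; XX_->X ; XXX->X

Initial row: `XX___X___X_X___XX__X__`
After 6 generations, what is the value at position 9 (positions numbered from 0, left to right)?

_

generation 1: XX________X____XX_____
generation 2: XX_____________XX_____
generation 3: XX_____________XX_____  (fixed point — unchanged through generation 6)
position 9 holds _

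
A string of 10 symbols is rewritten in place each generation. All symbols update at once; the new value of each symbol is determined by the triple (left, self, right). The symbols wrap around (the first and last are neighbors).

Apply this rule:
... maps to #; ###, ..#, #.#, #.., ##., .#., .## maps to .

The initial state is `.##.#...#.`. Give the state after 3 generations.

......#...

......#...
#####...##
......#...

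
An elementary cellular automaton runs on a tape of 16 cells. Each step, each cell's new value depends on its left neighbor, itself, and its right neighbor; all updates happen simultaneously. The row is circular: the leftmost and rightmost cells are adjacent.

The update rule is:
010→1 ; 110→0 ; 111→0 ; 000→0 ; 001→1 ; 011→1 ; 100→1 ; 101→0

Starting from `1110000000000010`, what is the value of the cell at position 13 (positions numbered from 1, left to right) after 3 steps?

1

1001000000000110
1111100000001100
1000010000011011
position 13 holds 1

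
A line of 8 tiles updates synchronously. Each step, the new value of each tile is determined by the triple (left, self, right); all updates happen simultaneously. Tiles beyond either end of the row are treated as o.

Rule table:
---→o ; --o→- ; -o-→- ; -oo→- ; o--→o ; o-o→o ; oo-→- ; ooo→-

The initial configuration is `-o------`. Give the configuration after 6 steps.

o-ooooo-
-o-----o
o-oooo--
-o----o-
o-ooo--o
-o---o--

-o---o--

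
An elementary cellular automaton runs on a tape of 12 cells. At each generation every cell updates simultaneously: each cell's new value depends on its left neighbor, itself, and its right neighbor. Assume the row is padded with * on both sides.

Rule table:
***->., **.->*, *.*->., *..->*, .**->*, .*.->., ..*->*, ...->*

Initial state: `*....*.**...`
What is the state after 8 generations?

....****....

*****..*****
....****....
*****..*****  (repeats generation 1; period 2)
generation 8: ....****....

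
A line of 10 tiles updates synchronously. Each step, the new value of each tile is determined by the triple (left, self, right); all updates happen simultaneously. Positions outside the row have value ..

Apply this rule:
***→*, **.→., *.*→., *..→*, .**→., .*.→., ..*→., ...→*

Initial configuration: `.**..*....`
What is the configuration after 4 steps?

*..*..**..

...*..****
**..*..**.
..*..*...*
*..*..**..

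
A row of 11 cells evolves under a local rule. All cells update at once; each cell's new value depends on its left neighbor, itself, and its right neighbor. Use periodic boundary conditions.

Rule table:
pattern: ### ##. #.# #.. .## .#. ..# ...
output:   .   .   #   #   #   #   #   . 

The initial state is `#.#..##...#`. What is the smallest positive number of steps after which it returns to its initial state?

3

.#####.#.##
##....####.
#.#..##...#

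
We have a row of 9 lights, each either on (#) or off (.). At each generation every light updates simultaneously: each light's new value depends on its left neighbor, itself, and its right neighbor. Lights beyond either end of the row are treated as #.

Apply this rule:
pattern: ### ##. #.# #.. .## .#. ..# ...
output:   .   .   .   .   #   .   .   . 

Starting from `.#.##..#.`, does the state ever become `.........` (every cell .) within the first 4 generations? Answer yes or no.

...#.....
.........
all cells are . at generation 2

yes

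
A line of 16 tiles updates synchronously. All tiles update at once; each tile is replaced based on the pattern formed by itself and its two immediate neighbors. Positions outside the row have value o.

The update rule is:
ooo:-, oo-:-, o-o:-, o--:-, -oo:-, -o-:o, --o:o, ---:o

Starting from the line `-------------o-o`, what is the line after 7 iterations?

iteration 1: -ooooooooooooo--
iteration 2: ---------------o
iteration 3: -oooooooooooooo-
iteration 4: ----------------
iteration 5: -ooooooooooooooo
iteration 6: ----------------  (repeats iteration 4; period 2)
iteration 7: -ooooooooooooooo

-ooooooooooooooo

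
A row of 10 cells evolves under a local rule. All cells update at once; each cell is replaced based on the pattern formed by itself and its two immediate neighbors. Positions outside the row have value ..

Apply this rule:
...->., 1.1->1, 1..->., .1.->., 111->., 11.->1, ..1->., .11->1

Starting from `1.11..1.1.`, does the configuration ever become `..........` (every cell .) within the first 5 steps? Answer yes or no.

.111...1..
.1.1......
..1.......
..........
all cells are . at step 4

yes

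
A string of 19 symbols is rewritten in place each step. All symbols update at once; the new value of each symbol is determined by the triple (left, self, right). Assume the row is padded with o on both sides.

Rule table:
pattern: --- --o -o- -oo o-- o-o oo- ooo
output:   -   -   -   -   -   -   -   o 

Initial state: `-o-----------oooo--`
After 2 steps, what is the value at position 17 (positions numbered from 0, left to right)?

step 1: --------------oo---
step 2: -------------------
position 17 holds -

-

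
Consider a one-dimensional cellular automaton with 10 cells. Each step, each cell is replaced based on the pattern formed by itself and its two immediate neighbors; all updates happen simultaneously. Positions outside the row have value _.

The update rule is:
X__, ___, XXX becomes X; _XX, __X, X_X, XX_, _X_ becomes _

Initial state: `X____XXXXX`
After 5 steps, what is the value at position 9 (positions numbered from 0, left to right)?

step 1: _XXX__XXX_
step 2: __X_X__X_X
step 3: X____X____
step 4: _XXX__XXXX
step 5: __X_X__XX_
position 9 holds _

_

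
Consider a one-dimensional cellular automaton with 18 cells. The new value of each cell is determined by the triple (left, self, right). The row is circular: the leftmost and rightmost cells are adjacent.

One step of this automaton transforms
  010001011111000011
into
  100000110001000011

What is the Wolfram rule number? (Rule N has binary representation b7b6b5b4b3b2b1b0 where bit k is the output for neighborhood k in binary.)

position 8: 111 → 0  (bit 7 = 0)
position 11: 110 → 1  (bit 6 = 1)
position 0: 101 → 1  (bit 5 = 1)
position 2: 100 → 0  (bit 4 = 0)
position 7: 011 → 1  (bit 3 = 1)
position 1: 010 → 0  (bit 2 = 0)
position 4: 001 → 0  (bit 1 = 0)
position 3: 000 → 0  (bit 0 = 0)
bits b7..b0 = 01101000 = 104

104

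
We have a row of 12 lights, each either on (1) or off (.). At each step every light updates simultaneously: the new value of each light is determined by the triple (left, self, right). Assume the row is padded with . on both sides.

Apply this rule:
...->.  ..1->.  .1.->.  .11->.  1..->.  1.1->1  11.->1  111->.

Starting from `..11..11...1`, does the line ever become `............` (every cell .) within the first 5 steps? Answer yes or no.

yes

step 1: ...1...1....
step 2: ............
all cells are . at step 2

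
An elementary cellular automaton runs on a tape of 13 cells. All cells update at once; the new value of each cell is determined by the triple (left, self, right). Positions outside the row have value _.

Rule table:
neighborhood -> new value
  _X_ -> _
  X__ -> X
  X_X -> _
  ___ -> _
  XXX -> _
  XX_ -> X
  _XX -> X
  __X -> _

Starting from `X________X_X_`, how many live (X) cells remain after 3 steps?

_X__________X
__X__________
___X_________
count of X: 1

1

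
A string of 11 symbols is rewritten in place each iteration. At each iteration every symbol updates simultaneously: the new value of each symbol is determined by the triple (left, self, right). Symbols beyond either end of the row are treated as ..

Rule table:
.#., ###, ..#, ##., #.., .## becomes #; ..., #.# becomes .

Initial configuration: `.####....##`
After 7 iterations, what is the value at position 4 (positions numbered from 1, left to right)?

iteration 1: ######..###
iteration 2: ###########
iteration 3: ###########  (fixed point — unchanged through iteration 7)
position 4 holds #

#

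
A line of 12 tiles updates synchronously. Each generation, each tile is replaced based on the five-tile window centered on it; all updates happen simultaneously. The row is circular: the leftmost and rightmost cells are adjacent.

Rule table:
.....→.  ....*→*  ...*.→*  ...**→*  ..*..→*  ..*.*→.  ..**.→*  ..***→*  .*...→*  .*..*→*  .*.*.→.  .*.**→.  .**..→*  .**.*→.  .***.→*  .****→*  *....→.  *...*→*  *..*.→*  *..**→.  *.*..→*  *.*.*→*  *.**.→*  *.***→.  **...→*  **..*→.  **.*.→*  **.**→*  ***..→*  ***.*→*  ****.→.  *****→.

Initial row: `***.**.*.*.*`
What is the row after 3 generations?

*****.**.*.*

*.***.**.*..
...****.****
*****.**.*.*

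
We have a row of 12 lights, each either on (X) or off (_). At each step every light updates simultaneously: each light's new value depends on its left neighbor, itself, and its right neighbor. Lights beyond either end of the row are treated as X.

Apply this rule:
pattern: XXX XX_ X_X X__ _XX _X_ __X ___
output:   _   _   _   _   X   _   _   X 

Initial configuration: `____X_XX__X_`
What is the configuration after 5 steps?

_X____XXX___

step 1: _XX___X_____
step 2: _X__X___XXX_
step 3: ______X_X___
step 4: _XXXX_____X_
step 5: _X____XXX___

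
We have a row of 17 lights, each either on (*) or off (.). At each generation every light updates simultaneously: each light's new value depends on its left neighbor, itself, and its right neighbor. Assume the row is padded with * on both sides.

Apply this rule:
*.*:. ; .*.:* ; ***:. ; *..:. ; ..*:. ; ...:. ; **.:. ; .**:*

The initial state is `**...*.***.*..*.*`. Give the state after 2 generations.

.....*.*...*..*.*

generation 1: .....*.*...*..*.*
generation 2: .....*.*...*..*.*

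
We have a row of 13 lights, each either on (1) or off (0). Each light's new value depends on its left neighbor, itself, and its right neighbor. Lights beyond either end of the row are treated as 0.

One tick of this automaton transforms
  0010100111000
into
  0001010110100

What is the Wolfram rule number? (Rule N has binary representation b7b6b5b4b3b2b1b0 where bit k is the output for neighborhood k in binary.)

184

position 8: 111 → 1  (bit 7 = 1)
position 9: 110 → 0  (bit 6 = 0)
position 3: 101 → 1  (bit 5 = 1)
position 5: 100 → 1  (bit 4 = 1)
position 7: 011 → 1  (bit 3 = 1)
position 2: 010 → 0  (bit 2 = 0)
position 1: 001 → 0  (bit 1 = 0)
position 0: 000 → 0  (bit 0 = 0)
bits b7..b0 = 10111000 = 184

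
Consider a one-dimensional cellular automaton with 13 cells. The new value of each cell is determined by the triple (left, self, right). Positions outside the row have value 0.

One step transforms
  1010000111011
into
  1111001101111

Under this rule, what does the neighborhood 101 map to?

At position 1 the neighborhood is 101; the next row has 1 there.

1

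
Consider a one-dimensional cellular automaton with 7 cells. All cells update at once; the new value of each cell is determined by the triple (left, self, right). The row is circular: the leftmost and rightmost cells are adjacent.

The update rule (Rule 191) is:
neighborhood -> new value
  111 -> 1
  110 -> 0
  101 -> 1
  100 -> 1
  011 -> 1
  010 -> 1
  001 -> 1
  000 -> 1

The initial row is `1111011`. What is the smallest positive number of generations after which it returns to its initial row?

7

generation 1: 1110111
generation 2: 1101111
generation 3: 1011111
generation 4: 0111111
generation 5: 1111110
generation 6: 1111101
generation 7: 1111011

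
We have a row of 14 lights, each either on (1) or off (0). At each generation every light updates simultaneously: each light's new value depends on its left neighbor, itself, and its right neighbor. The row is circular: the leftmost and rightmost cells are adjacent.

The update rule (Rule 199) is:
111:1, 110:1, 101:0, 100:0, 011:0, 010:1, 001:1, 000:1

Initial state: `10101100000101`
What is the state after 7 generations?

10100101010100

10100101111100
10101100111101
10100101011100
10101101001101
10100101010100
10101101010101
10100101010100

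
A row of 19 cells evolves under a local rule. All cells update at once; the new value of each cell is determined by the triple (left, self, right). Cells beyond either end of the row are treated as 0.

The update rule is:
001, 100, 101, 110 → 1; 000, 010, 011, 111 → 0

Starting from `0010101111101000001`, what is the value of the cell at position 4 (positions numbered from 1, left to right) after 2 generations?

generation 1: 0101010000110100010
generation 2: 1010101001011010101
position 4 holds 0

0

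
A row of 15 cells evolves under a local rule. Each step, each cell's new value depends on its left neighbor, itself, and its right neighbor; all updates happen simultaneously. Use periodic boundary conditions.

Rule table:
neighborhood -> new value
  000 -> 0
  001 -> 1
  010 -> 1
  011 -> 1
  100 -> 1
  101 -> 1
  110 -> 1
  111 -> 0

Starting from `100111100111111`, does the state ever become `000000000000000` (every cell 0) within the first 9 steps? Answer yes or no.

yes

111100111100000
100111100110001
111100111111011
000111100001110
001100110011011
111111111111111
000000000000000
all cells are 0 at step 7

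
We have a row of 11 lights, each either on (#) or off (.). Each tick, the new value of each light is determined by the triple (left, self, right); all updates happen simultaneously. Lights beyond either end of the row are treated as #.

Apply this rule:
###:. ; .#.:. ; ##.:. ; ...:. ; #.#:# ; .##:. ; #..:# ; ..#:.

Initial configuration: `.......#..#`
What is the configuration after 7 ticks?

#.#.#.#....

tick 1: #.......#..
tick 2: .#.......#.
tick 3: #.#.......#
tick 4: .#.#.......
tick 5: #.#.#......
tick 6: .#.#.#.....
tick 7: #.#.#.#....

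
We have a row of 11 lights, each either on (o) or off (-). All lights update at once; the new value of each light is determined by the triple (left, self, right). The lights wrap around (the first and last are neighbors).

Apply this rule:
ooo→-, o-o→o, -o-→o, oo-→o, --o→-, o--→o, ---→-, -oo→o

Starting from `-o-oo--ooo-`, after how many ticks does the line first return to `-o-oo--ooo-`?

tick 1: -ooooo-o-oo
tick 2: oo---oooooo
tick 3: -oo--o-----
tick 4: -ooo-oo----
tick 5: -o-ooooo---
tick 6: -ooo---oo--
tick 7: -o-oo--ooo-

7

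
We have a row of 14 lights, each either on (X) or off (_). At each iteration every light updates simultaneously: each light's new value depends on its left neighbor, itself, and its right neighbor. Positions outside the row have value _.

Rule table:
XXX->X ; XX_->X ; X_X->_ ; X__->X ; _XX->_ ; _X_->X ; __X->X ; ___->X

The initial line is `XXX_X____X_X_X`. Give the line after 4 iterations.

_XX_XXXXXX_X_X
X_X__XXXXX_X_X
X_XXX_XXXX_X_X
X__XX__XXX_X_X

X__XX__XXX_X_X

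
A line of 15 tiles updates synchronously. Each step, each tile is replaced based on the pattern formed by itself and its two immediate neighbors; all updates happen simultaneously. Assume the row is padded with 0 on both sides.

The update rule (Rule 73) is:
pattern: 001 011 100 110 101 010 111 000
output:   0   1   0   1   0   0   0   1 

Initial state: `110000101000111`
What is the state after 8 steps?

110110111110001

step 1: 110110000010101
step 2: 110110111000000
step 3: 110110101011111
step 4: 110110000010001
step 5: 110110111000100
step 6: 110110101010001
step 7: 110110000000100
step 8: 110110111110001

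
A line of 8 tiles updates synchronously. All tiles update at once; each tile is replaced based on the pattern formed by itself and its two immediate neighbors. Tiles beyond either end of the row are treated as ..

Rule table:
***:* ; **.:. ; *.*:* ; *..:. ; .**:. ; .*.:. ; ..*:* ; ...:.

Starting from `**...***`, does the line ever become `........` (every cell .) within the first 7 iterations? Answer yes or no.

....*.*.
...*.*..
..*.*...
.*.*....
*.*.....
.*......
*.......
iteration 7 is *......., still not uniform .

no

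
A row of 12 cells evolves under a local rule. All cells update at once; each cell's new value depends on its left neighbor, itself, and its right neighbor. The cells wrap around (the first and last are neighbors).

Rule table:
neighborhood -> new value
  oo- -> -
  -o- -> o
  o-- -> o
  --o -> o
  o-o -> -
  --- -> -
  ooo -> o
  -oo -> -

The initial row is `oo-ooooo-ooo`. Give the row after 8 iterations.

-o-o-o-o-o-o

o---ooo---oo
-o-o-o-o-o-o
-o-o-o-o-o-o  (fixed point — unchanged through iteration 8)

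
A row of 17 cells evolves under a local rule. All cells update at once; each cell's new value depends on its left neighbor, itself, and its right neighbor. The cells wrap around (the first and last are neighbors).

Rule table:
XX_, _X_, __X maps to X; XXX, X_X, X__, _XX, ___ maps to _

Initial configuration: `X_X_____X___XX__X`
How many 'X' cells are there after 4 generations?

X_X____XX__X_X_X_
X_X___X_X_XX_X_X_
X_X__XX_X__X_X_X_
X_X_X_X_X_XX_X_X_
count of X: 9

9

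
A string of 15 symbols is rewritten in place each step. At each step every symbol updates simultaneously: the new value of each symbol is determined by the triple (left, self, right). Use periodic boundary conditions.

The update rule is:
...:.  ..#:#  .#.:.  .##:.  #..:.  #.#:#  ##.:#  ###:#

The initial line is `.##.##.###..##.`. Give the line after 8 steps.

##.#.#.#.##.##.

step 1: #.##.##.##.#.#.
step 2: .#.##.##.##.#.#
step 3: #.#.##.##.##.#.
step 4: .#.#.##.##.##.#
step 5: #.#.#.##.##.##.
step 6: .#.#.#.##.##.##
step 7: #.#.#.#.##.##.#
step 8: ##.#.#.#.##.##.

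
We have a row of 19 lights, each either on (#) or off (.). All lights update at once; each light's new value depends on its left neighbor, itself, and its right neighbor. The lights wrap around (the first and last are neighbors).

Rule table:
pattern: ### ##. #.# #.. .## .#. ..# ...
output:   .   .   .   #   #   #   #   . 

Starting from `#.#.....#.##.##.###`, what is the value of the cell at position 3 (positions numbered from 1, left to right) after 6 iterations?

..##...##.#..#..#..
.##.#.##..########.
##..#.#.###.......#
..###.#.#..#.....##
###...#.#####...##.
#..#.##.#....#.##..
position 3 holds .

.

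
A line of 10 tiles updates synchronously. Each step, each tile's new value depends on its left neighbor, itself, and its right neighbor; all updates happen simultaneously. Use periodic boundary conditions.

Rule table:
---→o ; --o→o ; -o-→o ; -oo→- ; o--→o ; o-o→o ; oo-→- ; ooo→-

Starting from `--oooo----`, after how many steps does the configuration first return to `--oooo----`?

oo----oooo
--oooo----

2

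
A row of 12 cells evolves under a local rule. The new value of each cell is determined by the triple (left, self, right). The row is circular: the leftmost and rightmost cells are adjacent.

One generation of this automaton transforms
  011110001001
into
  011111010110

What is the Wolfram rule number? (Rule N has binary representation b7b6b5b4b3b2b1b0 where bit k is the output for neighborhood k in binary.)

218

position 2: 111 → 1  (bit 7 = 1)
position 4: 110 → 1  (bit 6 = 1)
position 0: 101 → 0  (bit 5 = 0)
position 5: 100 → 1  (bit 4 = 1)
position 1: 011 → 1  (bit 3 = 1)
position 8: 010 → 0  (bit 2 = 0)
position 7: 001 → 1  (bit 1 = 1)
position 6: 000 → 0  (bit 0 = 0)
bits b7..b0 = 11011010 = 218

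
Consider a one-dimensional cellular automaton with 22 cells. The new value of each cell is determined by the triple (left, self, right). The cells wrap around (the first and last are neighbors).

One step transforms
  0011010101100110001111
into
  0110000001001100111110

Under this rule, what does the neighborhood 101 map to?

0

At position 4 the neighborhood is 101; the next row has 0 there.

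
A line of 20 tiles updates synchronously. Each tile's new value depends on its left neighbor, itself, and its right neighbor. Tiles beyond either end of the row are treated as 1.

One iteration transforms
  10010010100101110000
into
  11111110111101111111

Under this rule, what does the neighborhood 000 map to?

At position 17 the neighborhood is 000; the next row has 1 there.

1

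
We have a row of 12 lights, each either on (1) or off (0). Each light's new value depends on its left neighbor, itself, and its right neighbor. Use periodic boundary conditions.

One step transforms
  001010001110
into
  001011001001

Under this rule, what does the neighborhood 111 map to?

At position 9 the neighborhood is 111; the next row has 0 there.

0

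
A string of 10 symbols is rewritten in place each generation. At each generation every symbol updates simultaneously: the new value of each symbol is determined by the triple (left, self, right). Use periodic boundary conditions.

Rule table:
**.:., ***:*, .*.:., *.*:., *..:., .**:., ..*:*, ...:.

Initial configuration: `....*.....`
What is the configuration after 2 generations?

..*.......

...*......
..*.......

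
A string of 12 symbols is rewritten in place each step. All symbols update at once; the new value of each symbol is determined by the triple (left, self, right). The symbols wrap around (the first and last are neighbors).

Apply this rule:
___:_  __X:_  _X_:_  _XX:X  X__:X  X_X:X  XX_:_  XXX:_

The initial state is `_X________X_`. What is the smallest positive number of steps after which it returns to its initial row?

12

step 1: __X________X
step 2: X__X________
step 3: _X__X_______
step 4: __X__X______
step 5: ___X__X_____
step 6: ____X__X____
step 7: _____X__X___
step 8: ______X__X__
step 9: _______X__X_
step 10: ________X__X
step 11: X________X__
step 12: _X________X_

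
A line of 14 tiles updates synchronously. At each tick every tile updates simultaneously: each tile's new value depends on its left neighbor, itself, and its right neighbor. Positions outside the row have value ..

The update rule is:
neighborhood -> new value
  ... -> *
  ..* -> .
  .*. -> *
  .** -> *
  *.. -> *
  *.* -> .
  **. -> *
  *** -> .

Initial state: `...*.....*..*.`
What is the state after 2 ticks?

**.*****.**.**
**.*...*.**.**

**.*...*.**.**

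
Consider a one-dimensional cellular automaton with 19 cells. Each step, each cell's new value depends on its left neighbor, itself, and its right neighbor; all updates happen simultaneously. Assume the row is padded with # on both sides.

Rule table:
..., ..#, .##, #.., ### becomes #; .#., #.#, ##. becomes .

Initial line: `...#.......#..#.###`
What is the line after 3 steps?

###.#######.##..###
##..######..#.#####
#.#######.##..#####

#.#######.##..#####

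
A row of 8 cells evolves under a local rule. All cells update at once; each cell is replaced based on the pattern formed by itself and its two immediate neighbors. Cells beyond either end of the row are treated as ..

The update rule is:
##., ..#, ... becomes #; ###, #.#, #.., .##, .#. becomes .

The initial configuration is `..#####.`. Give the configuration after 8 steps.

##....#.
.#.###..
#....#.#
..###...
##..#.##
.#.#...#
#....##.
..###.#.

..###.#.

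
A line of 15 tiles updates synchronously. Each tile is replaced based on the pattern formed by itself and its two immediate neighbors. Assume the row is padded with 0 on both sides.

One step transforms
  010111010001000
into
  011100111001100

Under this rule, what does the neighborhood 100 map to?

1

At position 8 the neighborhood is 100; the next row has 1 there.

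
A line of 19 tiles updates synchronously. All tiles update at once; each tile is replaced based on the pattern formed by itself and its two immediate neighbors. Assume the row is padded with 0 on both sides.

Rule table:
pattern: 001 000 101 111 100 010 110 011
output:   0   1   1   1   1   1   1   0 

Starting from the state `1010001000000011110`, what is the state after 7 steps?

1111101111111001111
0111110111111100111
0011111011111110011
1001111101111111001
1100111110111111101
0110011111011111111
0011001111101111111

0011001111101111111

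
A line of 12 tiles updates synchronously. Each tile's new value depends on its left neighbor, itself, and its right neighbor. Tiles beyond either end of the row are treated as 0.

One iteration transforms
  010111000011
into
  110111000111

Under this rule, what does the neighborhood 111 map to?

1

At position 4 the neighborhood is 111; the next row has 1 there.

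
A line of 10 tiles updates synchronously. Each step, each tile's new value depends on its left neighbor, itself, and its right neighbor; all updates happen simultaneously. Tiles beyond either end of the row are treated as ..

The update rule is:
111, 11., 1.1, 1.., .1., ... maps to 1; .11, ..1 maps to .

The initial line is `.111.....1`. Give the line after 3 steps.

..111111.1
1..1111111
11..111111

11..111111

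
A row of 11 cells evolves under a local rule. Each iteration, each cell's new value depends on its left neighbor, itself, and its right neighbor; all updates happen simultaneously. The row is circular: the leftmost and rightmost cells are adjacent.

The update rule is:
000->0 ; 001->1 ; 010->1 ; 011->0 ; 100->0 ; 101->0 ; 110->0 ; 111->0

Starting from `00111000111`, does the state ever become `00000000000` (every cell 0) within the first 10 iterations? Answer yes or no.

no

01000001000
11000011000
00000100001
00001100011
00010000100
00110001100
01000010000
11000110000
00001000001
00011000011
iteration 10 is 00011000011, still not uniform 0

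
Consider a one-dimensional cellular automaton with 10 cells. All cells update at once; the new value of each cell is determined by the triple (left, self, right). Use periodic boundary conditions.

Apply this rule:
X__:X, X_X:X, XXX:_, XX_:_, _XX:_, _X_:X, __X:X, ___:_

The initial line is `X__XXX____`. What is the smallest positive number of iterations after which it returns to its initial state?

30

XXX___X__X
___X_XXXX_
__XXX____X
XX___X__XX
__X_XXXX__
_XXX____X_
X___X__XXX
_X_XXXX___
XXX____X__
___X__XXXX
X_XXXX____
XX____X__X
__X__XXXX_
_XXXX____X
X____X__XX
_X__XXXX__
XXXX____X_
____X__XXX
X__XXXX___
XXX____X_X
___X__XXX_
__XXXX___X
XX____X_XX
__X__XXX__
_XXXX___X_
X____X_XXX
_X__XXX___
XXXX___X__
____X_XXXX
X__XXX____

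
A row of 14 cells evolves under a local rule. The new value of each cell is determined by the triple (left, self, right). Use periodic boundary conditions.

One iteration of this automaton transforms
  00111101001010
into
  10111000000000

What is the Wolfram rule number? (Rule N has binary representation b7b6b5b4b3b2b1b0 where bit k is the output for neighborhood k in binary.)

137

position 3: 111 → 1  (bit 7 = 1)
position 5: 110 → 0  (bit 6 = 0)
position 6: 101 → 0  (bit 5 = 0)
position 8: 100 → 0  (bit 4 = 0)
position 2: 011 → 1  (bit 3 = 1)
position 7: 010 → 0  (bit 2 = 0)
position 1: 001 → 0  (bit 1 = 0)
position 0: 000 → 1  (bit 0 = 1)
bits b7..b0 = 10001001 = 137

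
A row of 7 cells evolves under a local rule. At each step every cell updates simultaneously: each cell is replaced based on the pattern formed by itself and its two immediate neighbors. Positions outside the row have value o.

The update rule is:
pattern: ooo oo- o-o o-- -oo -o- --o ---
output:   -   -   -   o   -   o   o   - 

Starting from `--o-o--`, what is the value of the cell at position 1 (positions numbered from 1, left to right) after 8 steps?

-

ooo-ooo
-------
o-----o
-o---o-
-oo-oo-
-------  (repeats step 2; period 4)
step 8: -o---o-
position 1 holds -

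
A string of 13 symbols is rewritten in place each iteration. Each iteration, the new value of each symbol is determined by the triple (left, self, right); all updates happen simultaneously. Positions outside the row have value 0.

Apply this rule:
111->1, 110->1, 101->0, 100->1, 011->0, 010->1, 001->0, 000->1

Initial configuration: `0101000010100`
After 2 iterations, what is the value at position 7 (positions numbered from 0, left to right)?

0

iteration 1: 0101111010111
iteration 2: 0100111010011
position 7 holds 0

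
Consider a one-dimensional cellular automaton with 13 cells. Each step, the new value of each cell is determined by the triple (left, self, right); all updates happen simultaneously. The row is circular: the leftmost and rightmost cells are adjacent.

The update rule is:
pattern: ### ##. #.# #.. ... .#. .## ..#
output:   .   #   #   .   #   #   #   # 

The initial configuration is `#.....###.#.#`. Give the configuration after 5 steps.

#...###...#.#

#.#####.#####
###...###....
#.#.###.#.###
#####.#####..
#...###...#.#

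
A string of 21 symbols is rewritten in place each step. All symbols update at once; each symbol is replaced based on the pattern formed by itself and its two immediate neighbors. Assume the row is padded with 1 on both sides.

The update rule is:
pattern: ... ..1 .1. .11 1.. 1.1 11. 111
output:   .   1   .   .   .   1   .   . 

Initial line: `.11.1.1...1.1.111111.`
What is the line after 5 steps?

step 1: 1..1.1...1.1.1......1
step 2: ..1.1...1.1.1......1.
step 3: .1.1...1.1.1......1.1
step 4: 1.1...1.1.1......1.1.
step 5: .1...1.1.1......1.1.1

.1...1.1.1......1.1.1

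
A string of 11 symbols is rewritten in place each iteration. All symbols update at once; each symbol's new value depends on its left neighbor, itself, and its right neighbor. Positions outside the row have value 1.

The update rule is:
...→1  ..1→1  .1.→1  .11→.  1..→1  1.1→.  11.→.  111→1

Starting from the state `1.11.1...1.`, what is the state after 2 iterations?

iteration 1: .....11111.
iteration 2: 11111.111..

11111.111..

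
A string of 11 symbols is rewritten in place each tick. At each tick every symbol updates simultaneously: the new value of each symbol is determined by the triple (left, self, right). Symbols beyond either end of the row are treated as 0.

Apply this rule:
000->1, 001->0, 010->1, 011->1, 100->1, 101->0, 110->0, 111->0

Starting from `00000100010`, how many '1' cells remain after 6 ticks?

3

tick 1: 11110111011
tick 2: 10000100010
tick 3: 11110111011  (repeats tick 1; period 2)
tick 6: 10000100010
count of 1: 3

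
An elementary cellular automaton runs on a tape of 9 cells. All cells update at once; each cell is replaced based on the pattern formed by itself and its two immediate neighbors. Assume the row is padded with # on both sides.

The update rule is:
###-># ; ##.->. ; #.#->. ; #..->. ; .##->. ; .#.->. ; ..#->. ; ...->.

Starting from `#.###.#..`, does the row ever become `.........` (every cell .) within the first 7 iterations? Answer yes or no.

yes

iteration 1: ...#.....
iteration 2: .........
all cells are . at iteration 2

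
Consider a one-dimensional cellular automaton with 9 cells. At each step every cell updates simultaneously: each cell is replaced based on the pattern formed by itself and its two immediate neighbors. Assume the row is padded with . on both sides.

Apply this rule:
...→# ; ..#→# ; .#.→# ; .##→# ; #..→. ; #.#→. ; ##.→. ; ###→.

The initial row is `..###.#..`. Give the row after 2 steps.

#...###.#

step 1: ###...#.#
step 2: #...###.#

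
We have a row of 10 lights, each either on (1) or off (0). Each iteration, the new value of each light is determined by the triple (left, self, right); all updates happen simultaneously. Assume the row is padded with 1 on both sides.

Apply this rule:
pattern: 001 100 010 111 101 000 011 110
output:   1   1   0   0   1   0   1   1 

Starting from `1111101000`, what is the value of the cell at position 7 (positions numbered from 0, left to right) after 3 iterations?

0000110101
1001111011
1111001110
position 7 holds 1

1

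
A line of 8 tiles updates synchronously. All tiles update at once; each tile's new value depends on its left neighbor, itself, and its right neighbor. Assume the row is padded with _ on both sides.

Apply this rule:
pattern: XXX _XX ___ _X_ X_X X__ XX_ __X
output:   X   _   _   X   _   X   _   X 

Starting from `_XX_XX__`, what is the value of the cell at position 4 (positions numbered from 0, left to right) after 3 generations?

generation 1: X_____X_
generation 2: XX___XXX
generation 3: __X_X_X_
position 4 holds X

X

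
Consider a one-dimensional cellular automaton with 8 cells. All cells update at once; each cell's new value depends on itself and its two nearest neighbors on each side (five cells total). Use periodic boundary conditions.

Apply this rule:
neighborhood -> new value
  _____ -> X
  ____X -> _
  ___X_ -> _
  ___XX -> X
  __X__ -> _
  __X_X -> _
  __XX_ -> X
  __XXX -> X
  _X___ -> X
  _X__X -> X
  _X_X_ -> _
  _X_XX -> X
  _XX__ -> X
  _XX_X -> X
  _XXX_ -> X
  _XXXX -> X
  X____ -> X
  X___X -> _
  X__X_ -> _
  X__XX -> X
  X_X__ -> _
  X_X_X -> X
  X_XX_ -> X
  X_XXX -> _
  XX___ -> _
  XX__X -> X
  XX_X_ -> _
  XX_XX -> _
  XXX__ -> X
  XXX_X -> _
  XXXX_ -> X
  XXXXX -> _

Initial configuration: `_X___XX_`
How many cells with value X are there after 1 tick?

tick 1: __X_XXXX
count of X: 5

5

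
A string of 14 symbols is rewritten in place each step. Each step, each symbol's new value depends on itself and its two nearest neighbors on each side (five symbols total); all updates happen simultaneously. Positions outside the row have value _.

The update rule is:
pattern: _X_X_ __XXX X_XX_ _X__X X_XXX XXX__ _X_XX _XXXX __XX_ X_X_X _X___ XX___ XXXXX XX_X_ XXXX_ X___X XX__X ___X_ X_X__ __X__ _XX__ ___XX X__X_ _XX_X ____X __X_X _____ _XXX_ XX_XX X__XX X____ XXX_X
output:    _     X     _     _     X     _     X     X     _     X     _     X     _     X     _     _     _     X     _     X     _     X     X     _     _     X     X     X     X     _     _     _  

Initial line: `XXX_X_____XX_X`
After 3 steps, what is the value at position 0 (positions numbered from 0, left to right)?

_

XX_X___X_X__X_
__X___XX___XX_
_XX__X__X_X__X
position 0 holds _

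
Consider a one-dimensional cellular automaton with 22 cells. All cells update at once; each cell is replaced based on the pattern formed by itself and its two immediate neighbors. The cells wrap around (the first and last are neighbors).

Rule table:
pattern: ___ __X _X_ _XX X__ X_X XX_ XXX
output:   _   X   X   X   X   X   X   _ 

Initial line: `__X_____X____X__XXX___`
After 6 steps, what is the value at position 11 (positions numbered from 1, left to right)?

step 1: _XXX___XXX__XXXXX_XX__
step 2: XX_XX_XX_XXXX___XXXXX_
step 3: XXXXXXXXXX__XX_XX___XX
step 4: _________XXXXXXXXX_XX_
step 5: ________XX_______XXXXX
step 6: X______XXXX_____XX___X
position 11 holds X

X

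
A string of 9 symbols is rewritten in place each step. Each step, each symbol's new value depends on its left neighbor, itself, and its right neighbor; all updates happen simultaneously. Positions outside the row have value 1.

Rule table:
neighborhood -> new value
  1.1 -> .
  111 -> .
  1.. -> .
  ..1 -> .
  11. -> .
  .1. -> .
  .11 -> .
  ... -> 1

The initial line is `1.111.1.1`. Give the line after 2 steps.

.........
.1111111.

.1111111.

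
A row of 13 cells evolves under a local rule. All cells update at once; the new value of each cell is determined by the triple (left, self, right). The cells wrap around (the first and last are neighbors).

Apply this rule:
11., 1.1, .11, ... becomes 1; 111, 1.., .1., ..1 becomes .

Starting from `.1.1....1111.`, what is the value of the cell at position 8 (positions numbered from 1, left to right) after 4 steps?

.

..1..11.1..1.
1....111.....
..11.1.1.111.
1.111.1.11.1.
position 8 holds .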